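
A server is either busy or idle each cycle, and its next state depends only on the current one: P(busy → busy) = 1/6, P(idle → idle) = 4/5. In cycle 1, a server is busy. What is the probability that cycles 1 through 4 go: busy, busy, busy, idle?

5/216

Cycle 1 is given. For each transition, use the conditional probability from the current state:
P(busy | busy) = 1/6; P(busy | busy) = 1/6; P(idle | busy) = 5/6.
P = 1/6 × 1/6 × 5/6 = 5/216.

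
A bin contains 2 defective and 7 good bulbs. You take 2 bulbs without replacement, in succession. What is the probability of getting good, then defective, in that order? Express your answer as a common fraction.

7/36

Multiply the probability of each draw given the previous ones:
P = 7/9 × 2/8 = 14/72 = 7/36.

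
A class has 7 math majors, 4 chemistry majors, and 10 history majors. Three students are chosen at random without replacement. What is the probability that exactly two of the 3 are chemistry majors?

51/665

One ordering (chemistry majors drawn first) has probability 4/21 × 3/20 × 17/19 = 204/7980 = 17/665.
There are C(3,2) = 3 such orderings, each equally likely, so P = 3 × 17/665 = 51/665.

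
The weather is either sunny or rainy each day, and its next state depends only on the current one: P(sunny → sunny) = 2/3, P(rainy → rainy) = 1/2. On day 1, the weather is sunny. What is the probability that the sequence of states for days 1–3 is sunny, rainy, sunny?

1/6

Day 1 is given. For each transition, use the conditional probability from the current state:
P(rainy | sunny) = 1/3; P(sunny | rainy) = 1/2.
P = 1/3 × 1/2 = 1/6.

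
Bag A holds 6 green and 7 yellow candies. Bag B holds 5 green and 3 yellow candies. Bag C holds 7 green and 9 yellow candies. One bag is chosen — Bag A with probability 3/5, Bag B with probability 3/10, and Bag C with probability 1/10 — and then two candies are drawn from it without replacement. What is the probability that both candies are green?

8737/36400

From Bag A: P(both green) = (6/13)(5/12) = 5/26.
From Bag B: P(both green) = (5/8)(4/7) = 5/14.
From Bag C: P(both green) = (7/16)(6/15) = 7/40.
Total probability = (3/5)(5/26) + (3/10)(5/14) + (1/10)(7/40) = 8737/36400.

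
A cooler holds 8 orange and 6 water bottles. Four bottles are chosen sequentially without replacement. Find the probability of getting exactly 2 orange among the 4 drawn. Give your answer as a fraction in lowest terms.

60/143

One ordering (orange drawn first) has probability 8/14 × 7/13 × 6/12 × 5/11 = 1680/24024 = 10/143.
There are C(4,2) = 6 such orderings, each equally likely, so P = 6 × 10/143 = 60/143.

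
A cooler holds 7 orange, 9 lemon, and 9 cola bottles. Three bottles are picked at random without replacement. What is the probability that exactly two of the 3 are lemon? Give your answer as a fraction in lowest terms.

One ordering (lemon drawn first) has probability 9/25 × 8/24 × 16/23 = 1152/13800 = 48/575.
There are C(3,2) = 3 such orderings, each equally likely, so P = 3 × 48/575 = 144/575.

144/575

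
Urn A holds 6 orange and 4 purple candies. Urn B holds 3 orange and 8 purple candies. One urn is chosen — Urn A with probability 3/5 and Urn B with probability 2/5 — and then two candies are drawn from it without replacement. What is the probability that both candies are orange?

61/275

From Urn A: P(both orange) = (6/10)(5/9) = 1/3.
From Urn B: P(both orange) = (3/11)(2/10) = 3/55.
Total probability = (3/5)(1/3) + (2/5)(3/55) = 61/275.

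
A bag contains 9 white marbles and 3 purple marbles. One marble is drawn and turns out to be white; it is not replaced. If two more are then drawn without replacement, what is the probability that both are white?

28/55

After the first draw, 8 of the remaining 11 marbles are white.
P = 8/11 × 7/10 = 56/110 = 28/55.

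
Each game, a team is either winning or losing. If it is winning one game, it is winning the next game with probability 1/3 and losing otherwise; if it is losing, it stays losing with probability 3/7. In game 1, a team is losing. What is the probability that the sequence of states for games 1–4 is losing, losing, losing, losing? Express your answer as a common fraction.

27/343

Game 1 is given. For each transition, use the conditional probability from the current state:
P(losing | losing) = 3/7; P(losing | losing) = 3/7; P(losing | losing) = 3/7.
P = 3/7 × 3/7 × 3/7 = 27/343.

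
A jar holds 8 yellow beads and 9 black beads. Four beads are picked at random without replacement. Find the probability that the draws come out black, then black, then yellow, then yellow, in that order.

6/85

Chain rule:
P = 9/17 × 8/16 × 8/15 × 7/14 = 4032/57120 = 6/85.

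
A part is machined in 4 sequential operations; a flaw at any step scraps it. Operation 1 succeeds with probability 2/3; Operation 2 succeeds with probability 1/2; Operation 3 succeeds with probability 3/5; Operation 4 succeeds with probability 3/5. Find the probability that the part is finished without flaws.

Each stage is reached only if all earlier stages succeed, so
P = 2/3 × 1/2 × 3/5 × 3/5 = 18/150 = 3/25.

3/25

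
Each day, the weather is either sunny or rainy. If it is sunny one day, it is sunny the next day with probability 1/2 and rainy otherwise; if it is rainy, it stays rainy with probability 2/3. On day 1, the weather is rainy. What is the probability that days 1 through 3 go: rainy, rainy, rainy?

4/9

Day 1 is given. For each transition, use the conditional probability from the current state:
P(rainy | rainy) = 2/3; P(rainy | rainy) = 2/3.
P = 2/3 × 2/3 = 4/9.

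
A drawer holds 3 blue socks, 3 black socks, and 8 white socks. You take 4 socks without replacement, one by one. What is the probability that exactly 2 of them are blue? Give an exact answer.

One ordering (blue drawn first) has probability 3/14 × 2/13 × 11/12 × 10/11 = 660/24024 = 5/182.
There are C(4,2) = 6 such orderings, each equally likely, so P = 6 × 5/182 = 15/91.

15/91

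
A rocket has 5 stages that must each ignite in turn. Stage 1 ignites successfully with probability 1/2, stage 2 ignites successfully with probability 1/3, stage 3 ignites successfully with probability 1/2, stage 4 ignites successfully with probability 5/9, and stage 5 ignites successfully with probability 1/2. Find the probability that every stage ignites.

Each stage is reached only if all earlier stages succeed, so
P = 1/2 × 1/3 × 1/2 × 5/9 × 1/2 = 5/216.

5/216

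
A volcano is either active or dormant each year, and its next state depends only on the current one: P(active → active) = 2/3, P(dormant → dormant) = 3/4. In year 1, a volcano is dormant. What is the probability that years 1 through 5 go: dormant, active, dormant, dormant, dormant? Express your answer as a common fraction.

3/64

Year 1 is given. For each transition, use the conditional probability from the current state:
P(active | dormant) = 1/4; P(dormant | active) = 1/3; P(dormant | dormant) = 3/4; P(dormant | dormant) = 3/4.
P = 1/4 × 1/3 × 3/4 × 3/4 = 9/192 = 3/64.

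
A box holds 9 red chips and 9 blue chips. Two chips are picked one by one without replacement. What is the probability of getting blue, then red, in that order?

9/34

Chain rule:
P = 9/18 × 9/17 = 81/306 = 9/34.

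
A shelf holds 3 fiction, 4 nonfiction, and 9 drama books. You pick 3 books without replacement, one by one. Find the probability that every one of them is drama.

P = 9/16 × 8/15 × 7/14 = 504/3360 = 3/20.

3/20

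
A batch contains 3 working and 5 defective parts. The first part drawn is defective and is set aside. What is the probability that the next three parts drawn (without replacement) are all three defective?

4/35

With the first part removed, 4 defective remain out of 7.
P = 4/7 × 3/6 × 2/5 = 24/210 = 4/35.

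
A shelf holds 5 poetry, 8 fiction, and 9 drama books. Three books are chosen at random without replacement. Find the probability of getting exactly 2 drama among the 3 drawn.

One ordering (drama drawn first) has probability 9/22 × 8/21 × 13/20 = 936/9240 = 39/385.
There are C(3,2) = 3 such orderings, each equally likely, so P = 3 × 39/385 = 117/385.

117/385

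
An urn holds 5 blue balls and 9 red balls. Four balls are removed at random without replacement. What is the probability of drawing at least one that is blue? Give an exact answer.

P(no blue) = 9/14 × 8/13 × 7/12 × 6/11 = 3024/24024 = 18/143.
P(at least one) = 1 − 18/143 = 125/143.

125/143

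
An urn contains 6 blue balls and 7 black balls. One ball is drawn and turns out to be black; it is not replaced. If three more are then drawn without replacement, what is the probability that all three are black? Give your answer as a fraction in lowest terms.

With the first ball removed, 6 black remain out of 12.
P = 6/12 × 5/11 × 4/10 = 120/1320 = 1/11.

1/11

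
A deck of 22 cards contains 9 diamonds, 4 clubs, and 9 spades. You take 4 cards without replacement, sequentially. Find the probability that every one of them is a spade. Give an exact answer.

18/1045

P = 9/22 × 8/21 × 7/20 × 6/19 = 3024/175560 = 18/1045.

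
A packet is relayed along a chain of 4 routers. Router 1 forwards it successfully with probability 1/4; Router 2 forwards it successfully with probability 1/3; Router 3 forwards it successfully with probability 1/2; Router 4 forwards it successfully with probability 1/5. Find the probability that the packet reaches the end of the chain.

1/120

The events are sequential, so multiply the conditional probabilities:
P = 1/4 × 1/3 × 1/2 × 1/5 = 1/120.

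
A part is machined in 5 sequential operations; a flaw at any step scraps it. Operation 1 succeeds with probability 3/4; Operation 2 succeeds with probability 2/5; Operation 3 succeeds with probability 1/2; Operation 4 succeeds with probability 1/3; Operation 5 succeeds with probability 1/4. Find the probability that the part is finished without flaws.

Each stage is reached only if all earlier stages succeed, so
P = 3/4 × 2/5 × 1/2 × 1/3 × 1/4 = 6/480 = 1/80.

1/80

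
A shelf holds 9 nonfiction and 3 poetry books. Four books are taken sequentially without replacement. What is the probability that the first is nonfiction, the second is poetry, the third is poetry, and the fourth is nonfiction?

2/55

Multiply the probability of each draw given the previous ones:
P = 9/12 × 3/11 × 2/10 × 8/9 = 432/11880 = 2/55.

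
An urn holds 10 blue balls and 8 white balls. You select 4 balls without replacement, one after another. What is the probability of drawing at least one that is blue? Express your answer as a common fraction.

P(no blue) = 8/18 × 7/17 × 6/16 × 5/15 = 1680/73440 = 7/306.
P(at least one) = 1 − 7/306 = 299/306.

299/306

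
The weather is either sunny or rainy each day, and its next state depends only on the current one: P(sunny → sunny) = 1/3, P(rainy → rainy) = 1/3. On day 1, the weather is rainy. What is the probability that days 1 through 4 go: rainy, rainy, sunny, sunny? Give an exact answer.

Day 1 is given. For each transition, use the conditional probability from the current state:
P(rainy | rainy) = 1/3; P(sunny | rainy) = 2/3; P(sunny | sunny) = 1/3.
P = 1/3 × 2/3 × 1/3 = 2/27.

2/27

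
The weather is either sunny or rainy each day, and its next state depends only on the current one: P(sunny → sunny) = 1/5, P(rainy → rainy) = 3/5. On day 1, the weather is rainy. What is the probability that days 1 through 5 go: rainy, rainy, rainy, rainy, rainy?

81/625

Day 1 is given. For each transition, use the conditional probability from the current state:
P(rainy | rainy) = 3/5; P(rainy | rainy) = 3/5; P(rainy | rainy) = 3/5; P(rainy | rainy) = 3/5.
P = 3/5 × 3/5 × 3/5 × 3/5 = 81/625.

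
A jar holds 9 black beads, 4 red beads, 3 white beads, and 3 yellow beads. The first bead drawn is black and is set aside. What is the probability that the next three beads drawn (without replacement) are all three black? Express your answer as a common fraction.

7/102

After the first draw, 8 of the remaining 18 beads are black.
P = 8/18 × 7/17 × 6/16 = 336/4896 = 7/102.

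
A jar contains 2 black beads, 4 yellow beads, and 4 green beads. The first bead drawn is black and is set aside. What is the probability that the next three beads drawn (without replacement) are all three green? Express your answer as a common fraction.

1/21

With the first bead removed, 4 green remain out of 9.
P = 4/9 × 3/8 × 2/7 = 24/504 = 1/21.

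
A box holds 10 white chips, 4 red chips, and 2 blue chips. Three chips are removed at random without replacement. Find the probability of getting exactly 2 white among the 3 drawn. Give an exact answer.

One ordering (white drawn first) has probability 10/16 × 9/15 × 6/14 = 540/3360 = 9/56.
There are C(3,2) = 3 such orderings, each equally likely, so P = 3 × 9/56 = 27/56.

27/56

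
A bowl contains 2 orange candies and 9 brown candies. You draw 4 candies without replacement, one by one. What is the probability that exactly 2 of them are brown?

6/55

One ordering (brown drawn first) has probability 9/11 × 8/10 × 2/9 × 1/8 = 144/7920 = 1/55.
There are C(4,2) = 6 such orderings, each equally likely, so P = 6 × 1/55 = 6/55.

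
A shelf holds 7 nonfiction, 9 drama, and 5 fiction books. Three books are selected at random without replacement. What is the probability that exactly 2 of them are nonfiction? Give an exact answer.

One ordering (nonfiction drawn first) has probability 7/21 × 6/20 × 14/19 = 588/7980 = 7/95.
There are C(3,2) = 3 such orderings, each equally likely, so P = 3 × 7/95 = 21/95.

21/95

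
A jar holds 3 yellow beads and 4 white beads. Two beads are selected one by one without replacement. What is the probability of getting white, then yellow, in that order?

Chain rule:
P = 4/7 × 3/6 = 12/42 = 2/7.

2/7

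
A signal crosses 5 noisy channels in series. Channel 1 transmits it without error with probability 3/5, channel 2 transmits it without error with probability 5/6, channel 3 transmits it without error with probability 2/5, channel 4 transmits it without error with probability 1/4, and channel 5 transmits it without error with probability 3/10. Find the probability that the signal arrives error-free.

The events are sequential, so multiply the conditional probabilities:
P = 3/5 × 5/6 × 2/5 × 1/4 × 3/10 = 90/6000 = 3/200.

3/200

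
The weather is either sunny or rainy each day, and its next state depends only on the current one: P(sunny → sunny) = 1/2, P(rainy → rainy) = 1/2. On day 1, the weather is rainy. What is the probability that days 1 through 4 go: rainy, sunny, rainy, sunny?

1/8

Day 1 is given. For each transition, use the conditional probability from the current state:
P(sunny | rainy) = 1/2; P(rainy | sunny) = 1/2; P(sunny | rainy) = 1/2.
P = 1/2 × 1/2 × 1/2 = 1/8.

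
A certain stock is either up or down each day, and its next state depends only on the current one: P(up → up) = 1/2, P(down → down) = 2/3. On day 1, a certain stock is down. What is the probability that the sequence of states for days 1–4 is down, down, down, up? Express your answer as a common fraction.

Day 1 is given. For each transition, use the conditional probability from the current state:
P(down | down) = 2/3; P(down | down) = 2/3; P(up | down) = 1/3.
P = 2/3 × 2/3 × 1/3 = 4/27.

4/27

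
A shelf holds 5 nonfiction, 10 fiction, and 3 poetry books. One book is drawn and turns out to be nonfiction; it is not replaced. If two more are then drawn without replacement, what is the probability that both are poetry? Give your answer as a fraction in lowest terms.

With the first book removed, 3 poetry remain out of 17.
P = 3/17 × 2/16 = 6/272 = 3/136.

3/136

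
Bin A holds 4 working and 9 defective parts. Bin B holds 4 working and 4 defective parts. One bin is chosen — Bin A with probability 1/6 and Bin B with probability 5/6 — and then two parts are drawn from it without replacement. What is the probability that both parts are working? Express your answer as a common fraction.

From Bin A: P(both working) = (4/13)(3/12) = 1/13.
From Bin B: P(both working) = (4/8)(3/7) = 3/14.
Total probability = (1/6)(1/13) + (5/6)(3/14) = 209/1092.

209/1092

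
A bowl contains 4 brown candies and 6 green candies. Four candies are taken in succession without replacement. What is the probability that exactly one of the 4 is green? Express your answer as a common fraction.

One ordering (green drawn first) has probability 6/10 × 4/9 × 3/8 × 2/7 = 144/5040 = 1/35.
There are C(4,1) = 4 such orderings, each equally likely, so P = 4 × 1/35 = 4/35.

4/35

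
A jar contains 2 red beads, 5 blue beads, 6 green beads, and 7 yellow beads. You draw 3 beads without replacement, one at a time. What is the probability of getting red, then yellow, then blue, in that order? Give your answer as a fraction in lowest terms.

7/684

Chain rule:
P = 2/20 × 7/19 × 5/18 = 70/6840 = 7/684.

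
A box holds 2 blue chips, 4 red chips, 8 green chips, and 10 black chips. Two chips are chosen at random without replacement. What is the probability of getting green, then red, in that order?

Multiply the probability of each draw given the previous ones:
P = 8/24 × 4/23 = 32/552 = 4/69.

4/69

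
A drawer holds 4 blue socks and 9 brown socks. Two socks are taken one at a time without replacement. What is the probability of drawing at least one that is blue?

P(no blue) = 9/13 × 8/12 = 72/156 = 6/13.
P(at least one) = 1 − 6/13 = 7/13.

7/13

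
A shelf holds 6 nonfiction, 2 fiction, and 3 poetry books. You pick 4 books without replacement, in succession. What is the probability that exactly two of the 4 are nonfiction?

One ordering (nonfiction drawn first) has probability 6/11 × 5/10 × 5/9 × 4/8 = 600/7920 = 5/66.
There are C(4,2) = 6 such orderings, each equally likely, so P = 6 × 5/66 = 5/11.

5/11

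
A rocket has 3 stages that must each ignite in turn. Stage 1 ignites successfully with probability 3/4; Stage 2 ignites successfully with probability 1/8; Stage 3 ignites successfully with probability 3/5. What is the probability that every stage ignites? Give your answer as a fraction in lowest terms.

The events are sequential, so multiply the conditional probabilities:
P = 3/4 × 1/8 × 3/5 = 9/160.

9/160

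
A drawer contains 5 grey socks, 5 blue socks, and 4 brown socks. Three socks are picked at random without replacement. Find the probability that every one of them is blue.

P(all blue) = 5/14 × 4/13 × 3/12 = 60/2184 = 5/182.

5/182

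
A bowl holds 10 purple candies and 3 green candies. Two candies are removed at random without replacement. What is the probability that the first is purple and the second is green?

Multiply the probability of each draw given the previous ones:
P = 10/13 × 3/12 = 30/156 = 5/26.

5/26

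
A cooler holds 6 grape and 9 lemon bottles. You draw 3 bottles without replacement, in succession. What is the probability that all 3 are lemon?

12/65

P = 9/15 × 8/14 × 7/13 = 504/2730 = 12/65.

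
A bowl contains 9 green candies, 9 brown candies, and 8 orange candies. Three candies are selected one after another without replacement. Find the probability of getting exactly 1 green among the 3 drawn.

153/325

One ordering (green drawn first) has probability 9/26 × 17/25 × 16/24 = 2448/15600 = 51/325.
There are C(3,1) = 3 such orderings, each equally likely, so P = 3 × 51/325 = 153/325.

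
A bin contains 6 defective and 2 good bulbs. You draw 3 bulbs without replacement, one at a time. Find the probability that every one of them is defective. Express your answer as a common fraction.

5/14

P(all defective) = 6/8 × 5/7 × 4/6 = 120/336 = 5/14.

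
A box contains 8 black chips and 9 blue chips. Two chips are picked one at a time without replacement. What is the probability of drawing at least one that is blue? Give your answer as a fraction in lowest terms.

27/34

P(no blue) = 8/17 × 7/16 = 56/272 = 7/34.
P(at least one) = 1 − 7/34 = 27/34.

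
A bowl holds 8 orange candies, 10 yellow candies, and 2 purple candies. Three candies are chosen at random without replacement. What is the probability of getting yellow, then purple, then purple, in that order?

1/342

Each draw changes the counts, so multiply the conditional probabilities along the sequence:
P = 10/20 × 2/19 × 1/18 = 20/6840 = 1/342.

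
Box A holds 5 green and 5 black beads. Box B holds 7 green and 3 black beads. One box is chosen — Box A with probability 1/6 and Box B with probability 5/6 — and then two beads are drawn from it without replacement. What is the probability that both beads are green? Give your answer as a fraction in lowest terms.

From Box A: P(both green) = (5/10)(4/9) = 2/9.
From Box B: P(both green) = (7/10)(6/9) = 7/15.
Total probability = (1/6)(2/9) + (5/6)(7/15) = 23/54.

23/54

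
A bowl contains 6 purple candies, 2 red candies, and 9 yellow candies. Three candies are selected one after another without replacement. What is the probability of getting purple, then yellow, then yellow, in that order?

Chain rule:
P = 6/17 × 9/16 × 8/15 = 432/4080 = 9/85.

9/85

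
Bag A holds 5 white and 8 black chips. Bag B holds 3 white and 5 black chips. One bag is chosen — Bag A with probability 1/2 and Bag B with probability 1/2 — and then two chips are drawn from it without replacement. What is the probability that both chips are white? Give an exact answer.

From Bag A: P(both white) = (5/13)(4/12) = 5/39.
From Bag B: P(both white) = (3/8)(2/7) = 3/28.
Total probability = (1/2)(5/39) + (1/2)(3/28) = 257/2184.

257/2184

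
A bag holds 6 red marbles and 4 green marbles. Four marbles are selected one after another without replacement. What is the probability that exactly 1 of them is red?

4/35

One ordering (red drawn first) has probability 6/10 × 4/9 × 3/8 × 2/7 = 144/5040 = 1/35.
There are C(4,1) = 4 such orderings, each equally likely, so P = 4 × 1/35 = 4/35.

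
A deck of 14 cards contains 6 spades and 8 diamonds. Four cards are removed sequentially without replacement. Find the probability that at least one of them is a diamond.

P(no diamonds) = 6/14 × 5/13 × 4/12 × 3/11 = 360/24024 = 15/1001.
P(at least one) = 1 − 15/1001 = 986/1001.

986/1001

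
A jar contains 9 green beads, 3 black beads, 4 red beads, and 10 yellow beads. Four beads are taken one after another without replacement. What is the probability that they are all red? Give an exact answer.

P(all red) = 4/26 × 3/25 × 2/24 × 1/23 = 24/358800 = 1/14950.

1/14950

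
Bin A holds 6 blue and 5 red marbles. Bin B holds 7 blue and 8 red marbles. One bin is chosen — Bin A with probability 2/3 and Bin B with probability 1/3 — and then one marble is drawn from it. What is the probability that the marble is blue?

257/495

From Bin A: P(blue) = 6/11.
From Bin B: P(blue) = 7/15.
Total probability = (2/3)(6/11) + (1/3)(7/15) = 257/495.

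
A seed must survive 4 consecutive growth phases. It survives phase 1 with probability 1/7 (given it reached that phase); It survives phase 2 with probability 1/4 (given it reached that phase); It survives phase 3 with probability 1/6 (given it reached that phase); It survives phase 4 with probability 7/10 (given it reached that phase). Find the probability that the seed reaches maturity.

Each stage is reached only if all earlier stages succeed, so
P = 1/7 × 1/4 × 1/6 × 7/10 = 7/1680 = 1/240.

1/240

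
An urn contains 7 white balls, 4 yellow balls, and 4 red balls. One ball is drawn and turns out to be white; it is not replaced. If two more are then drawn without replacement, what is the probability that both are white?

15/91

With the first ball removed, 6 white remain out of 14.
P = 6/14 × 5/13 = 30/182 = 15/91.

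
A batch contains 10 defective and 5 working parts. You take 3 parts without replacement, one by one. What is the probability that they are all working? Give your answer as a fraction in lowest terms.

P(every draw is working) = 5/15 × 4/14 × 3/13 = 60/2730 = 2/91.

2/91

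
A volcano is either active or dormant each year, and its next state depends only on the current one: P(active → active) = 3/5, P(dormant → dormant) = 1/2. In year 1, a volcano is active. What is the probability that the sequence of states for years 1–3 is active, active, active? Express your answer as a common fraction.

Year 1 is given. For each transition, use the conditional probability from the current state:
P(active | active) = 3/5; P(active | active) = 3/5.
P = 3/5 × 3/5 = 9/25.

9/25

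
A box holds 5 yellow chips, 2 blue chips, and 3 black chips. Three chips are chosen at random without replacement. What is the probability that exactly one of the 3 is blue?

7/15

One ordering (blue drawn first) has probability 2/10 × 8/9 × 7/8 = 112/720 = 7/45.
There are C(3,1) = 3 such orderings, each equally likely, so P = 3 × 7/45 = 7/15.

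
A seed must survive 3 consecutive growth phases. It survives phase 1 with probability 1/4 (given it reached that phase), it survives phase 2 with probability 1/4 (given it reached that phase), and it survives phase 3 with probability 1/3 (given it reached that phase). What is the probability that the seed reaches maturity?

1/48

Each stage is reached only if all earlier stages succeed, so
P = 1/4 × 1/4 × 1/3 = 1/48.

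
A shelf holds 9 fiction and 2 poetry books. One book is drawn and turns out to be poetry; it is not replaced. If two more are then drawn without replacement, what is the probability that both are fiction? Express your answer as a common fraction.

After the first draw, 9 of the remaining 10 books are fiction.
P = 9/10 × 8/9 = 72/90 = 4/5.

4/5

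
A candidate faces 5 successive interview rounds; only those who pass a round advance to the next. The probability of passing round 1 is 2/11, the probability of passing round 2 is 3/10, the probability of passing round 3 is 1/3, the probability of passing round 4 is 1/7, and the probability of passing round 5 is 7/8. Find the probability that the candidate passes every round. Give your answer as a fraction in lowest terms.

Multiplying along the chain,
P = 2/11 × 3/10 × 1/3 × 1/7 × 7/8 = 42/18480 = 1/440.

1/440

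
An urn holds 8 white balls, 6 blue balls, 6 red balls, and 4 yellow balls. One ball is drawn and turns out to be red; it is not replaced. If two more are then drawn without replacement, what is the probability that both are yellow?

After the first draw, 4 of the remaining 23 balls are yellow.
P = 4/23 × 3/22 = 12/506 = 6/253.

6/253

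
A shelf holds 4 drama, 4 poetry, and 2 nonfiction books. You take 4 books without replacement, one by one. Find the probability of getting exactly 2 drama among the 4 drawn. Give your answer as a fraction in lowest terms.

3/7

One ordering (drama drawn first) has probability 4/10 × 3/9 × 6/8 × 5/7 = 360/5040 = 1/14.
There are C(4,2) = 6 such orderings, each equally likely, so P = 6 × 1/14 = 3/7.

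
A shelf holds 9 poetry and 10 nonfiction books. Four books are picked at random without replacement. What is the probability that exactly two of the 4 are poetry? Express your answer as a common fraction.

One ordering (poetry drawn first) has probability 9/19 × 8/18 × 10/17 × 9/16 = 6480/93024 = 45/646.
There are C(4,2) = 6 such orderings, each equally likely, so P = 6 × 45/646 = 135/323.

135/323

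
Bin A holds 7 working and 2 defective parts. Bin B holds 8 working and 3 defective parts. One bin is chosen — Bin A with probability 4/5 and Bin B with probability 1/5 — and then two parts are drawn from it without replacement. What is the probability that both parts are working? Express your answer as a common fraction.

469/825

From Bin A: P(both working) = (7/9)(6/8) = 7/12.
From Bin B: P(both working) = (8/11)(7/10) = 28/55.
Total probability = (4/5)(7/12) + (1/5)(28/55) = 469/825.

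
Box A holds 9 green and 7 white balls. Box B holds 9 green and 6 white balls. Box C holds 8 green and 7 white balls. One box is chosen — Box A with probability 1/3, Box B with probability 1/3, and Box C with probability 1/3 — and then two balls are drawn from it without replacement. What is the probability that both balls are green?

From Box A: P(both green) = (9/16)(8/15) = 3/10.
From Box B: P(both green) = (9/15)(8/14) = 12/35.
From Box C: P(both green) = (8/15)(7/14) = 4/15.
Total probability = (1/3)(3/10) + (1/3)(12/35) + (1/3)(4/15) = 191/630.

191/630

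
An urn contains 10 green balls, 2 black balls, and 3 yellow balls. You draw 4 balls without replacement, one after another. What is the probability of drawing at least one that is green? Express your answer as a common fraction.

P(no green) = 5/15 × 4/14 × 3/13 × 2/12 = 120/32760 = 1/273.
P(at least one) = 1 − 1/273 = 272/273.

272/273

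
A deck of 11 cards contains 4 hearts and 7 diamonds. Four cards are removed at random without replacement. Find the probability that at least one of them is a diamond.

P(no diamonds) = 4/11 × 3/10 × 2/9 × 1/8 = 24/7920 = 1/330.
P(at least one) = 1 − 1/330 = 329/330.

329/330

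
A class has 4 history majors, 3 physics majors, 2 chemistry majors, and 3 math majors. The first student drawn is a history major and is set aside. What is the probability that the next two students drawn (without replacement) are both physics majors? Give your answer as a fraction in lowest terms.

3/55

After the first draw, 3 of the remaining 11 students are physics majors.
P = 3/11 × 2/10 = 6/110 = 3/55.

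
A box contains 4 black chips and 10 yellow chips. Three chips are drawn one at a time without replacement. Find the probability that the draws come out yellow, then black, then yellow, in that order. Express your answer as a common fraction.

Multiply the probability of each draw given the previous ones:
P = 10/14 × 4/13 × 9/12 = 360/2184 = 15/91.

15/91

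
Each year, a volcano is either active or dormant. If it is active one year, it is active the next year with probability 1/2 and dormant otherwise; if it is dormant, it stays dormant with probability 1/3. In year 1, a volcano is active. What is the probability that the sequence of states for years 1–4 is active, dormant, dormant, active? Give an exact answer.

1/9

Year 1 is given. For each transition, use the conditional probability from the current state:
P(dormant | active) = 1/2; P(dormant | dormant) = 1/3; P(active | dormant) = 2/3.
P = 1/2 × 1/3 × 2/3 = 2/18 = 1/9.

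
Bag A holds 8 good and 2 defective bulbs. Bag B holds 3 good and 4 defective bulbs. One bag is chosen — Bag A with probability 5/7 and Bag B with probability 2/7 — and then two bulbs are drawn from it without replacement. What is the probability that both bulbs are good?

214/441

From Bag A: P(both good) = (8/10)(7/9) = 28/45.
From Bag B: P(both good) = (3/7)(2/6) = 1/7.
Total probability = (5/7)(28/45) + (2/7)(1/7) = 214/441.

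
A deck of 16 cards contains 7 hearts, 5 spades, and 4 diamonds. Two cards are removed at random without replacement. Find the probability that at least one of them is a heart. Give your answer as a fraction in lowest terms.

P(no hearts) = 9/16 × 8/15 = 72/240 = 3/10.
P(at least one) = 1 − 3/10 = 7/10.

7/10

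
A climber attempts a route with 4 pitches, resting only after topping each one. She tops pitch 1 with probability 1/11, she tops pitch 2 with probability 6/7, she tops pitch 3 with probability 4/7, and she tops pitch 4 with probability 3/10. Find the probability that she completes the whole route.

36/2695

Multiplying along the chain,
P = 1/11 × 6/7 × 4/7 × 3/10 = 72/5390 = 36/2695.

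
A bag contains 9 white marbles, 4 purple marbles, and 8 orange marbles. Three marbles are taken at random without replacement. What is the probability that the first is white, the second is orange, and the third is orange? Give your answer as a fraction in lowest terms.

6/95

Multiply the probability of each draw given the previous ones:
P = 9/21 × 8/20 × 7/19 = 504/7980 = 6/95.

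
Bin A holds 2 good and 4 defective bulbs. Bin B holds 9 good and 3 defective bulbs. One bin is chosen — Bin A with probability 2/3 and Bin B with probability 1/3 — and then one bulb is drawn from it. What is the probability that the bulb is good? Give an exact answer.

From Bin A: P(good) = 2/6.
From Bin B: P(good) = 9/12.
Total probability = (2/3)(2/6) + (1/3)(9/12) = 17/36.

17/36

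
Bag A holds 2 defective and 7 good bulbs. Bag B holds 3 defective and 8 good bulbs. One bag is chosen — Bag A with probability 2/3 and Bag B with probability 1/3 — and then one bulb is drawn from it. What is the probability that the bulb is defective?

From Bag A: P(defective) = 2/9.
From Bag B: P(defective) = 3/11.
Total probability = (2/3)(2/9) + (1/3)(3/11) = 71/297.

71/297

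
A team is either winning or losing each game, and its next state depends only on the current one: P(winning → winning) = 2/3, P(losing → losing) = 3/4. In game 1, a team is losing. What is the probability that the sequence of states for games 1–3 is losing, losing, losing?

9/16

Game 1 is given. For each transition, use the conditional probability from the current state:
P(losing | losing) = 3/4; P(losing | losing) = 3/4.
P = 3/4 × 3/4 = 9/16.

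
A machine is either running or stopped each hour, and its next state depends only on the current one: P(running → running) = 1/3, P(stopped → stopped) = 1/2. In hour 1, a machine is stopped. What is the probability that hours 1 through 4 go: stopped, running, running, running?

Hour 1 is given. For each transition, use the conditional probability from the current state:
P(running | stopped) = 1/2; P(running | running) = 1/3; P(running | running) = 1/3.
P = 1/2 × 1/3 × 1/3 = 1/18.

1/18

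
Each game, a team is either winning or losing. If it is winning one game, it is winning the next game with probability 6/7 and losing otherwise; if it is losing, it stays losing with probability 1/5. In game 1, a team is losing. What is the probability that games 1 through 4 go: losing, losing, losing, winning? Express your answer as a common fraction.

Game 1 is given. For each transition, use the conditional probability from the current state:
P(losing | losing) = 1/5; P(losing | losing) = 1/5; P(winning | losing) = 4/5.
P = 1/5 × 1/5 × 4/5 = 4/125.

4/125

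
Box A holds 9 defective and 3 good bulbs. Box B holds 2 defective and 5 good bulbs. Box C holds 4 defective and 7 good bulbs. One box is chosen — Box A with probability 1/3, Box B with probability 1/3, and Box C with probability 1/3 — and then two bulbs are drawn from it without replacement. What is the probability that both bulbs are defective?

From Box A: P(both defective) = (9/12)(8/11) = 6/11.
From Box B: P(both defective) = (2/7)(1/6) = 1/21.
From Box C: P(both defective) = (4/11)(3/10) = 6/55.
Total probability = (1/3)(6/11) + (1/3)(1/21) + (1/3)(6/55) = 811/3465.

811/3465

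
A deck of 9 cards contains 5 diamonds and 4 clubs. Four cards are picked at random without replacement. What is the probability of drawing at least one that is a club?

121/126

P(no clubs) = 5/9 × 4/8 × 3/7 × 2/6 = 120/3024 = 5/126.
P(at least one) = 1 − 5/126 = 121/126.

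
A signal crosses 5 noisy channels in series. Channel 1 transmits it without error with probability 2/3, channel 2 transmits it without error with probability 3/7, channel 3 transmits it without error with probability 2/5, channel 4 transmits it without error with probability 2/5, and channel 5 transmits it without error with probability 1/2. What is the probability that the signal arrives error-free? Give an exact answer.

4/175

Multiplying along the chain,
P = 2/3 × 3/7 × 2/5 × 2/5 × 1/2 = 24/1050 = 4/175.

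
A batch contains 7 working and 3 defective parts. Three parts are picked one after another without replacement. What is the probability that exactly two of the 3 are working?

One ordering (working drawn first) has probability 7/10 × 6/9 × 3/8 = 126/720 = 7/40.
There are C(3,2) = 3 such orderings, each equally likely, so P = 3 × 7/40 = 21/40.

21/40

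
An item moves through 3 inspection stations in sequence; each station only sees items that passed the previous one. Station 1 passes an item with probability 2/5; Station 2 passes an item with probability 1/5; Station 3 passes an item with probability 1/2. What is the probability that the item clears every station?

1/25

Multiplying along the chain,
P = 2/5 × 1/5 × 1/2 = 2/50 = 1/25.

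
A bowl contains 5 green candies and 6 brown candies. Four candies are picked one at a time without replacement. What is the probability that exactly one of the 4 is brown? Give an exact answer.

One ordering (brown drawn first) has probability 6/11 × 5/10 × 4/9 × 3/8 = 360/7920 = 1/22.
There are C(4,1) = 4 such orderings, each equally likely, so P = 4 × 1/22 = 2/11.

2/11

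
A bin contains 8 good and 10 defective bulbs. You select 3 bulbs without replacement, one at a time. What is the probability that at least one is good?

29/34

P(no good) = 10/18 × 9/17 × 8/16 = 720/4896 = 5/34.
P(at least one) = 1 − 5/34 = 29/34.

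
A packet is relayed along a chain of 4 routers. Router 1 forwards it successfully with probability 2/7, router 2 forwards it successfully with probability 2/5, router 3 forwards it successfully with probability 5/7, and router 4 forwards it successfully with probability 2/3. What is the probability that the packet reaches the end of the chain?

8/147

Each stage is reached only if all earlier stages succeed, so
P = 2/7 × 2/5 × 5/7 × 2/3 = 40/735 = 8/147.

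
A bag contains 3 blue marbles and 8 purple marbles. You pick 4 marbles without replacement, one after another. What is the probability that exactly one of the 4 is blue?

One ordering (blue drawn first) has probability 3/11 × 8/10 × 7/9 × 6/8 = 1008/7920 = 7/55.
There are C(4,1) = 4 such orderings, each equally likely, so P = 4 × 7/55 = 28/55.

28/55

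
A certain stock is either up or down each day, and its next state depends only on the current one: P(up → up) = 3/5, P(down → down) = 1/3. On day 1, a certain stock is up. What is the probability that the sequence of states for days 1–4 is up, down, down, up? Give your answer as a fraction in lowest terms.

4/45

Day 1 is given. For each transition, use the conditional probability from the current state:
P(down | up) = 2/5; P(down | down) = 1/3; P(up | down) = 2/3.
P = 2/5 × 1/3 × 2/3 = 4/45.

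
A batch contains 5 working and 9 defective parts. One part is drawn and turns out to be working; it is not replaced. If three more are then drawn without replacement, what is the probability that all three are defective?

42/143

After the first draw, 9 of the remaining 13 parts are defective.
P = 9/13 × 8/12 × 7/11 = 504/1716 = 42/143.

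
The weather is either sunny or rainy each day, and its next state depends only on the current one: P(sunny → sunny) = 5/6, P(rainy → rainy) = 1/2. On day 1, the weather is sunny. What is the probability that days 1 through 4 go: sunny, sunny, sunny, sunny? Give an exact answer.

125/216

Day 1 is given. For each transition, use the conditional probability from the current state:
P(sunny | sunny) = 5/6; P(sunny | sunny) = 5/6; P(sunny | sunny) = 5/6.
P = 5/6 × 5/6 × 5/6 = 125/216.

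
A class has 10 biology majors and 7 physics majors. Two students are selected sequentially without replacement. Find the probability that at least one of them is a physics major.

91/136

P(no physics majors) = 10/17 × 9/16 = 90/272 = 45/136.
P(at least one) = 1 − 45/136 = 91/136.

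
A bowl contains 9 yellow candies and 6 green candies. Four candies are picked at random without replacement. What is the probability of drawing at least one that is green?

59/65

P(no green) = 9/15 × 8/14 × 7/13 × 6/12 = 3024/32760 = 6/65.
P(at least one) = 1 − 6/65 = 59/65.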